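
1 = 1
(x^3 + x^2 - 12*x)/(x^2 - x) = (x^2 + x - 12)/(x - 1)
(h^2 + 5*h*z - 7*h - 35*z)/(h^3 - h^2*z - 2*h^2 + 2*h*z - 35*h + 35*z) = (-h - 5*z)/(-h^2 + h*z - 5*h + 5*z)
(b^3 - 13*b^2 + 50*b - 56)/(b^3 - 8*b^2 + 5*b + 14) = (b - 4)/(b + 1)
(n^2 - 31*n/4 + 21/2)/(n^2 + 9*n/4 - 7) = (n - 6)/(n + 4)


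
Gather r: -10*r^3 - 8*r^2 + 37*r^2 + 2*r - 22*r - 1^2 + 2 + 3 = -10*r^3 + 29*r^2 - 20*r + 4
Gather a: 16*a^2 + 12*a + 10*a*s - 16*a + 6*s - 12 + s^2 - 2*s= 16*a^2 + a*(10*s - 4) + s^2 + 4*s - 12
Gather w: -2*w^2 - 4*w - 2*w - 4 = -2*w^2 - 6*w - 4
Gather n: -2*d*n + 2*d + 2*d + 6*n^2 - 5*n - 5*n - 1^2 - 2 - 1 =4*d + 6*n^2 + n*(-2*d - 10) - 4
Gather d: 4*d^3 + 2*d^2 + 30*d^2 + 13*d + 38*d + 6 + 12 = 4*d^3 + 32*d^2 + 51*d + 18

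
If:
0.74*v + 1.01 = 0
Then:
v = -1.36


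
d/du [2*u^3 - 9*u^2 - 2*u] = 6*u^2 - 18*u - 2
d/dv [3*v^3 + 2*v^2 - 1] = v*(9*v + 4)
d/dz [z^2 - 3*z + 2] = 2*z - 3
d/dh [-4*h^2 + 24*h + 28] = 24 - 8*h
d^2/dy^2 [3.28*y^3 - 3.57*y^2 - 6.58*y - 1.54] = 19.68*y - 7.14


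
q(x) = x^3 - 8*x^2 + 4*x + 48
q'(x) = 3*x^2 - 16*x + 4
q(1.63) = 37.60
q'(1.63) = -14.11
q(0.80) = 46.59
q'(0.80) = -6.88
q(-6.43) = -574.33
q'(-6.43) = 230.91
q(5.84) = -2.31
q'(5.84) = 12.88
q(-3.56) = -112.75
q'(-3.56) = 98.98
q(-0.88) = 37.60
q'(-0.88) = 20.40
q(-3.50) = -106.88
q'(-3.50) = 96.75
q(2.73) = 19.64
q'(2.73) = -17.32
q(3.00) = 15.00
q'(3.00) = -17.00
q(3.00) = 15.00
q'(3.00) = -17.00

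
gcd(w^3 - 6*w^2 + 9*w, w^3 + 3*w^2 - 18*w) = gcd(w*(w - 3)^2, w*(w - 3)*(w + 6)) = w^2 - 3*w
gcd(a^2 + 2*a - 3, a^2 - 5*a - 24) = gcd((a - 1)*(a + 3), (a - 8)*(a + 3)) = a + 3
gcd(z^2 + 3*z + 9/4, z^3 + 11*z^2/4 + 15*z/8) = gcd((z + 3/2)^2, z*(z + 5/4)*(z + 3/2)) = z + 3/2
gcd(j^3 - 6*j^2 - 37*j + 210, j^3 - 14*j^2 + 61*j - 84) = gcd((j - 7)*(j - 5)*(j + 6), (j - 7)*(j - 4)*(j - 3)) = j - 7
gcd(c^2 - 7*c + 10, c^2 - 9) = 1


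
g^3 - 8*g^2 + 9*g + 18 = (g - 6)*(g - 3)*(g + 1)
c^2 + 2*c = c*(c + 2)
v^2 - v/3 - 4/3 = (v - 4/3)*(v + 1)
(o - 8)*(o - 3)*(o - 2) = o^3 - 13*o^2 + 46*o - 48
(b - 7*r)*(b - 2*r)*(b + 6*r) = b^3 - 3*b^2*r - 40*b*r^2 + 84*r^3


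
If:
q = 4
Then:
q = 4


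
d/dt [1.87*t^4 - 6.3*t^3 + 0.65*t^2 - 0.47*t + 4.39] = 7.48*t^3 - 18.9*t^2 + 1.3*t - 0.47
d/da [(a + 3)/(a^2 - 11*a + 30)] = (a^2 - 11*a - (a + 3)*(2*a - 11) + 30)/(a^2 - 11*a + 30)^2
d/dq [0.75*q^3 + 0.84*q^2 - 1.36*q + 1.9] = 2.25*q^2 + 1.68*q - 1.36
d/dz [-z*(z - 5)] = 5 - 2*z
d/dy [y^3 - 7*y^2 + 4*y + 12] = 3*y^2 - 14*y + 4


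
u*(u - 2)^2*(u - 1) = u^4 - 5*u^3 + 8*u^2 - 4*u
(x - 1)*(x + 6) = x^2 + 5*x - 6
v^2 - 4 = (v - 2)*(v + 2)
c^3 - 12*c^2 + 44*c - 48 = (c - 6)*(c - 4)*(c - 2)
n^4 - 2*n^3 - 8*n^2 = n^2*(n - 4)*(n + 2)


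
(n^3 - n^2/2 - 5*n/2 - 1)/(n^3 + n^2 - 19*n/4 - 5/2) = 2*(n + 1)/(2*n + 5)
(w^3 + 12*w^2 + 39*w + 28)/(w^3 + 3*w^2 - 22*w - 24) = (w^2 + 11*w + 28)/(w^2 + 2*w - 24)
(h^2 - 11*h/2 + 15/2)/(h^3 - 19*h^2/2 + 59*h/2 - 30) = 1/(h - 4)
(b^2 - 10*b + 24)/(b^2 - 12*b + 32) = (b - 6)/(b - 8)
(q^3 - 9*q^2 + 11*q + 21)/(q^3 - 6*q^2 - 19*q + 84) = (q + 1)/(q + 4)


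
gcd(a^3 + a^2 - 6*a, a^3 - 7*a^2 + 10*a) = a^2 - 2*a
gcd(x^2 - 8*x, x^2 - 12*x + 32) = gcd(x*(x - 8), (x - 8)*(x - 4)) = x - 8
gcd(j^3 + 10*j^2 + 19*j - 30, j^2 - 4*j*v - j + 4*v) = j - 1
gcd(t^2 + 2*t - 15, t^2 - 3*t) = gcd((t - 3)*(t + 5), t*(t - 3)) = t - 3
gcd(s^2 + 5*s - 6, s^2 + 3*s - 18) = s + 6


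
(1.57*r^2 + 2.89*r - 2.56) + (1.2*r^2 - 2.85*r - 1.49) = 2.77*r^2 + 0.04*r - 4.05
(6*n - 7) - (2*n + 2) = 4*n - 9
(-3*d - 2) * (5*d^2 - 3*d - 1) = -15*d^3 - d^2 + 9*d + 2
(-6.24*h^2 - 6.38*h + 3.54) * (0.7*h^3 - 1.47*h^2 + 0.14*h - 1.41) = -4.368*h^5 + 4.7068*h^4 + 10.983*h^3 + 2.7014*h^2 + 9.4914*h - 4.9914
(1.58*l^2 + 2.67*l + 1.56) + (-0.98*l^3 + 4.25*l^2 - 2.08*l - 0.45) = -0.98*l^3 + 5.83*l^2 + 0.59*l + 1.11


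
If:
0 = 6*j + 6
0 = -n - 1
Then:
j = -1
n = -1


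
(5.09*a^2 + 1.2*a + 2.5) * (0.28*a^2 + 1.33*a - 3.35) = 1.4252*a^4 + 7.1057*a^3 - 14.7555*a^2 - 0.694999999999999*a - 8.375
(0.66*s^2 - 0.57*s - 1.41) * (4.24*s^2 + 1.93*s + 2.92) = 2.7984*s^4 - 1.143*s^3 - 5.1513*s^2 - 4.3857*s - 4.1172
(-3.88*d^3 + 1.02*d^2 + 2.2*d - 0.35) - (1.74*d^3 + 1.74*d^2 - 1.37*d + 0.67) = -5.62*d^3 - 0.72*d^2 + 3.57*d - 1.02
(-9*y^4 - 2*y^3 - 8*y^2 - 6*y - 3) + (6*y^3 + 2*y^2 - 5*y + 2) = -9*y^4 + 4*y^3 - 6*y^2 - 11*y - 1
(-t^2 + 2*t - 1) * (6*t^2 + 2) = -6*t^4 + 12*t^3 - 8*t^2 + 4*t - 2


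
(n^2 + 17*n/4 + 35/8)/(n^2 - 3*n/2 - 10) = (n + 7/4)/(n - 4)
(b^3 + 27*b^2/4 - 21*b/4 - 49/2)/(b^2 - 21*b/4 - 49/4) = (b^2 + 5*b - 14)/(b - 7)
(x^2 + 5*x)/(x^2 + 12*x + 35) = x/(x + 7)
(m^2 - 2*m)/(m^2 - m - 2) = m/(m + 1)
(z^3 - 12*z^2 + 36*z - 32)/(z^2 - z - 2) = (z^2 - 10*z + 16)/(z + 1)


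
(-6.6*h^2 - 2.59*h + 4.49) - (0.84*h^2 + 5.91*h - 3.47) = -7.44*h^2 - 8.5*h + 7.96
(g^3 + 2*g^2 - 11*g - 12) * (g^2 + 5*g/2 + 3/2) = g^5 + 9*g^4/2 - 9*g^3/2 - 73*g^2/2 - 93*g/2 - 18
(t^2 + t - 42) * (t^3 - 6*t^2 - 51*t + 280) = t^5 - 5*t^4 - 99*t^3 + 481*t^2 + 2422*t - 11760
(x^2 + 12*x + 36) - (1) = x^2 + 12*x + 35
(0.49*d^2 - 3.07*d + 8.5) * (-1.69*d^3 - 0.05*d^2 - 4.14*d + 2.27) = -0.8281*d^5 + 5.1638*d^4 - 16.2401*d^3 + 13.3971*d^2 - 42.1589*d + 19.295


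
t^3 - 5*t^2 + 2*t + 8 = (t - 4)*(t - 2)*(t + 1)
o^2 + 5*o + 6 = (o + 2)*(o + 3)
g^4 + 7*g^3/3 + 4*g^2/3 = g^2*(g + 1)*(g + 4/3)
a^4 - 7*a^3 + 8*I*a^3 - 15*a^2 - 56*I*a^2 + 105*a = a*(a - 7)*(a + 3*I)*(a + 5*I)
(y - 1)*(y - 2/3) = y^2 - 5*y/3 + 2/3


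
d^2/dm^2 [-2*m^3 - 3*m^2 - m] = -12*m - 6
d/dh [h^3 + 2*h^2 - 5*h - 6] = 3*h^2 + 4*h - 5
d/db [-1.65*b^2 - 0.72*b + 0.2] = -3.3*b - 0.72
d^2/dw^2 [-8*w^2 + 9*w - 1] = -16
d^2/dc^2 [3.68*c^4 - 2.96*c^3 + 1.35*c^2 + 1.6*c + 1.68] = 44.16*c^2 - 17.76*c + 2.7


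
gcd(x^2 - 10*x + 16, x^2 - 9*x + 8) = x - 8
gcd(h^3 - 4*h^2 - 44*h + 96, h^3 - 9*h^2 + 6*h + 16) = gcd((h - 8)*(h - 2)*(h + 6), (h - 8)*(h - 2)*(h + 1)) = h^2 - 10*h + 16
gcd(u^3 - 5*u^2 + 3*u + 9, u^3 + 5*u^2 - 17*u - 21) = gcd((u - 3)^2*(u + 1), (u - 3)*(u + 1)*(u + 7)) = u^2 - 2*u - 3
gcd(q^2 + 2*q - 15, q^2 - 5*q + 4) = 1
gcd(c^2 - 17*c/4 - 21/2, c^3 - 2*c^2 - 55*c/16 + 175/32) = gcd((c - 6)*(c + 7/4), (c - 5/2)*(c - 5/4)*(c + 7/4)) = c + 7/4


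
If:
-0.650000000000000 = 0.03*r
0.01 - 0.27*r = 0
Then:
No Solution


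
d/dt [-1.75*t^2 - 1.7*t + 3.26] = -3.5*t - 1.7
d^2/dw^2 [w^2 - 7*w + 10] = 2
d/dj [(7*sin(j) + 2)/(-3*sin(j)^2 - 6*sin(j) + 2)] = (21*sin(j)^2 + 12*sin(j) + 26)*cos(j)/(3*sin(j)^2 + 6*sin(j) - 2)^2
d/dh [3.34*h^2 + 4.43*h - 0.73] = 6.68*h + 4.43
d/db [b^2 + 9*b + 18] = 2*b + 9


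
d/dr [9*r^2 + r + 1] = 18*r + 1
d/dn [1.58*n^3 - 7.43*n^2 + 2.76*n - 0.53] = 4.74*n^2 - 14.86*n + 2.76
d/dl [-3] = 0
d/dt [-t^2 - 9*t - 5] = -2*t - 9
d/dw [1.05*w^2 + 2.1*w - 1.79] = 2.1*w + 2.1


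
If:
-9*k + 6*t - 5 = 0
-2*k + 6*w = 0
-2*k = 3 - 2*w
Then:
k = -9/4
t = -61/24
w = -3/4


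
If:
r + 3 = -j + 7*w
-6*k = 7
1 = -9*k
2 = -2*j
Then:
No Solution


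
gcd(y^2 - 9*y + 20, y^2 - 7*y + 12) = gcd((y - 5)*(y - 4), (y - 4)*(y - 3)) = y - 4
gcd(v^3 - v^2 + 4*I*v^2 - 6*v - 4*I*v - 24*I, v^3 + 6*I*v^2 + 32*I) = v + 4*I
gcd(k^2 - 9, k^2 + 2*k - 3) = k + 3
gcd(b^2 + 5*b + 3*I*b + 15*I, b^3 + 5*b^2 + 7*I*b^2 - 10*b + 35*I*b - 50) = b + 5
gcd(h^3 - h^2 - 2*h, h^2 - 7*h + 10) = h - 2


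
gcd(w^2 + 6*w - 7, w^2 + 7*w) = w + 7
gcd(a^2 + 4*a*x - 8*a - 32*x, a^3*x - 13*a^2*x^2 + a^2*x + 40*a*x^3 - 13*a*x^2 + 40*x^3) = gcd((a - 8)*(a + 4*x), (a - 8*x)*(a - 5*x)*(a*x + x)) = 1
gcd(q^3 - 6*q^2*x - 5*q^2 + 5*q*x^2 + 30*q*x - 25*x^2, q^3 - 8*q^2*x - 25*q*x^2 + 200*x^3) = -q + 5*x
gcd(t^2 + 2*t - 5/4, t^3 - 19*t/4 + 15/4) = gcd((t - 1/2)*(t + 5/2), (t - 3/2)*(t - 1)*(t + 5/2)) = t + 5/2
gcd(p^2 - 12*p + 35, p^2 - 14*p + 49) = p - 7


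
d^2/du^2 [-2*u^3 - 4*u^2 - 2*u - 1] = -12*u - 8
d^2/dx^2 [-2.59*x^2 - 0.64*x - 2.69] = -5.18000000000000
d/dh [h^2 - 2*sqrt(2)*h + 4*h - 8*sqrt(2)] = 2*h - 2*sqrt(2) + 4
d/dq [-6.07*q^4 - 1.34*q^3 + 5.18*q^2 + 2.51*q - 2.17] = -24.28*q^3 - 4.02*q^2 + 10.36*q + 2.51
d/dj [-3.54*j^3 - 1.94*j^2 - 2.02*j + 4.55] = -10.62*j^2 - 3.88*j - 2.02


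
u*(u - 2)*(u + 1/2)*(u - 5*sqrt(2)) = u^4 - 5*sqrt(2)*u^3 - 3*u^3/2 - u^2 + 15*sqrt(2)*u^2/2 + 5*sqrt(2)*u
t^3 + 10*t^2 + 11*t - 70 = (t - 2)*(t + 5)*(t + 7)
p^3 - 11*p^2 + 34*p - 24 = (p - 6)*(p - 4)*(p - 1)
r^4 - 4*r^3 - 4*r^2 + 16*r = r*(r - 4)*(r - 2)*(r + 2)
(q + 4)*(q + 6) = q^2 + 10*q + 24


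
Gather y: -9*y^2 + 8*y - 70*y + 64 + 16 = -9*y^2 - 62*y + 80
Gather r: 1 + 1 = 2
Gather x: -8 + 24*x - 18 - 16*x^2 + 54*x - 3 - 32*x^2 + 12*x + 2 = -48*x^2 + 90*x - 27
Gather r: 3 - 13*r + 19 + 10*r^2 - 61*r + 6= 10*r^2 - 74*r + 28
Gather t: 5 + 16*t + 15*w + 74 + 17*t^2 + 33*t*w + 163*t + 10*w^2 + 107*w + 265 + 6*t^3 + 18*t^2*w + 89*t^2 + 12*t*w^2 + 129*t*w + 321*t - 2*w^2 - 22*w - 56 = 6*t^3 + t^2*(18*w + 106) + t*(12*w^2 + 162*w + 500) + 8*w^2 + 100*w + 288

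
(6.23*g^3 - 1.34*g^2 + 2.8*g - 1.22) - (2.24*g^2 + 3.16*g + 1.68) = 6.23*g^3 - 3.58*g^2 - 0.36*g - 2.9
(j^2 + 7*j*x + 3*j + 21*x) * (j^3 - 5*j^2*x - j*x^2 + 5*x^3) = j^5 + 2*j^4*x + 3*j^4 - 36*j^3*x^2 + 6*j^3*x - 2*j^2*x^3 - 108*j^2*x^2 + 35*j*x^4 - 6*j*x^3 + 105*x^4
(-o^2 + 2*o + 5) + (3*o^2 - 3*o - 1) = 2*o^2 - o + 4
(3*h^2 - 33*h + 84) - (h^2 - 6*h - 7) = 2*h^2 - 27*h + 91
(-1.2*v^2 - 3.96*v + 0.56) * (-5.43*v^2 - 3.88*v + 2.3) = 6.516*v^4 + 26.1588*v^3 + 9.564*v^2 - 11.2808*v + 1.288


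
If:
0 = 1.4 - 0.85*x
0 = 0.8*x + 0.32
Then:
No Solution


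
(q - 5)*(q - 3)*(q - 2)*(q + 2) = q^4 - 8*q^3 + 11*q^2 + 32*q - 60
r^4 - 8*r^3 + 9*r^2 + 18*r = r*(r - 6)*(r - 3)*(r + 1)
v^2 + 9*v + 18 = (v + 3)*(v + 6)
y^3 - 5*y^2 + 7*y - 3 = (y - 3)*(y - 1)^2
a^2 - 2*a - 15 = (a - 5)*(a + 3)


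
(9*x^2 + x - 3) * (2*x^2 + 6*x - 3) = 18*x^4 + 56*x^3 - 27*x^2 - 21*x + 9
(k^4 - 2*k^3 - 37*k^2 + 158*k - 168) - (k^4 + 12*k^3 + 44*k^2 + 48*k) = -14*k^3 - 81*k^2 + 110*k - 168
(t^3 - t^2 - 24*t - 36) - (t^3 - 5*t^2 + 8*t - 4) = 4*t^2 - 32*t - 32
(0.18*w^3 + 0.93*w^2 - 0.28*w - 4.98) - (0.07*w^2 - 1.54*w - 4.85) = 0.18*w^3 + 0.86*w^2 + 1.26*w - 0.130000000000001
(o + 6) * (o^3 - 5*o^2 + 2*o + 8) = o^4 + o^3 - 28*o^2 + 20*o + 48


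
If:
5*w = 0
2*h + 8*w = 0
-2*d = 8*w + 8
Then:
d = -4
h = 0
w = 0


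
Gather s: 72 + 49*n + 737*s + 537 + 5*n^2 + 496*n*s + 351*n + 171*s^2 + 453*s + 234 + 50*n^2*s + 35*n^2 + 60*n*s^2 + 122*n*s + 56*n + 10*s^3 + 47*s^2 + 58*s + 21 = 40*n^2 + 456*n + 10*s^3 + s^2*(60*n + 218) + s*(50*n^2 + 618*n + 1248) + 864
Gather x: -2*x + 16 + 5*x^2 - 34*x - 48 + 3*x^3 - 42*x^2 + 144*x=3*x^3 - 37*x^2 + 108*x - 32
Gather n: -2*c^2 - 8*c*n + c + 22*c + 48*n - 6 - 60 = -2*c^2 + 23*c + n*(48 - 8*c) - 66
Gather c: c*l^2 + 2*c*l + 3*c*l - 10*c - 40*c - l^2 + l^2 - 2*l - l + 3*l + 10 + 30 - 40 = c*(l^2 + 5*l - 50)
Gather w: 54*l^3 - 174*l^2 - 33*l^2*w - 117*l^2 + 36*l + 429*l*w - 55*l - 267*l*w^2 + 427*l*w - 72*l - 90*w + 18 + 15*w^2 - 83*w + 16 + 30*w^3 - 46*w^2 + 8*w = 54*l^3 - 291*l^2 - 91*l + 30*w^3 + w^2*(-267*l - 31) + w*(-33*l^2 + 856*l - 165) + 34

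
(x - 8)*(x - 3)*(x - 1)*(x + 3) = x^4 - 9*x^3 - x^2 + 81*x - 72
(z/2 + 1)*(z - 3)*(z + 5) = z^3/2 + 2*z^2 - 11*z/2 - 15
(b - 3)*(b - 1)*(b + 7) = b^3 + 3*b^2 - 25*b + 21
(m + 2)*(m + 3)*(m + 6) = m^3 + 11*m^2 + 36*m + 36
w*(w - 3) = w^2 - 3*w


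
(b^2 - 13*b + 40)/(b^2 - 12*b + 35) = (b - 8)/(b - 7)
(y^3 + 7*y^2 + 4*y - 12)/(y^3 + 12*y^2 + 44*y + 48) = (y - 1)/(y + 4)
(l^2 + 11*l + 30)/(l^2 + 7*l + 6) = (l + 5)/(l + 1)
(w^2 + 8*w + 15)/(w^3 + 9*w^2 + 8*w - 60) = (w + 3)/(w^2 + 4*w - 12)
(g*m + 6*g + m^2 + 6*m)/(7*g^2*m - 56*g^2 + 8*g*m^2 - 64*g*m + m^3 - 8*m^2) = (m + 6)/(7*g*m - 56*g + m^2 - 8*m)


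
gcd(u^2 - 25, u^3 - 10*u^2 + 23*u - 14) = 1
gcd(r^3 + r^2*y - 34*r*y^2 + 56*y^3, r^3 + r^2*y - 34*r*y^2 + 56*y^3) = r^3 + r^2*y - 34*r*y^2 + 56*y^3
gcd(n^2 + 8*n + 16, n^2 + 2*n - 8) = n + 4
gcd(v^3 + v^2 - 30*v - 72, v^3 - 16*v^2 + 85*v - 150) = v - 6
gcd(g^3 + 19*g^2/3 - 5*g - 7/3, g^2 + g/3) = g + 1/3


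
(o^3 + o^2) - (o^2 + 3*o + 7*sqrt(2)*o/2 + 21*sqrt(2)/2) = o^3 - 7*sqrt(2)*o/2 - 3*o - 21*sqrt(2)/2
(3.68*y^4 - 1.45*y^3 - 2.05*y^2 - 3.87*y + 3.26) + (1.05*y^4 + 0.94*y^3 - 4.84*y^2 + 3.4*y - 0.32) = 4.73*y^4 - 0.51*y^3 - 6.89*y^2 - 0.47*y + 2.94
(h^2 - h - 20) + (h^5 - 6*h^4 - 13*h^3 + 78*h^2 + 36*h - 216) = h^5 - 6*h^4 - 13*h^3 + 79*h^2 + 35*h - 236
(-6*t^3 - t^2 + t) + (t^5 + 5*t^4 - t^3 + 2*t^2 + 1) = t^5 + 5*t^4 - 7*t^3 + t^2 + t + 1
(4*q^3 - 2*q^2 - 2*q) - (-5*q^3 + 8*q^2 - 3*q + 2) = 9*q^3 - 10*q^2 + q - 2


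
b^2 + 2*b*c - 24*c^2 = (b - 4*c)*(b + 6*c)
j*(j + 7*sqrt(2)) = j^2 + 7*sqrt(2)*j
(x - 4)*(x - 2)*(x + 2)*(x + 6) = x^4 + 2*x^3 - 28*x^2 - 8*x + 96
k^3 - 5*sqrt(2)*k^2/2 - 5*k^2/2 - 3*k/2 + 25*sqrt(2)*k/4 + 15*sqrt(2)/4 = (k - 3)*(k + 1/2)*(k - 5*sqrt(2)/2)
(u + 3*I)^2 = u^2 + 6*I*u - 9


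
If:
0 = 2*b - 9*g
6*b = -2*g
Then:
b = 0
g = 0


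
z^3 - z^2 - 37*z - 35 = (z - 7)*(z + 1)*(z + 5)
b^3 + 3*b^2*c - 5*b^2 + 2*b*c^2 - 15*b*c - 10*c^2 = (b - 5)*(b + c)*(b + 2*c)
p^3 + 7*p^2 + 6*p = p*(p + 1)*(p + 6)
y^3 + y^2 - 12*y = y*(y - 3)*(y + 4)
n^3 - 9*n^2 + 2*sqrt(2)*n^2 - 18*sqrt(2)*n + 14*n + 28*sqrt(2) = (n - 7)*(n - 2)*(n + 2*sqrt(2))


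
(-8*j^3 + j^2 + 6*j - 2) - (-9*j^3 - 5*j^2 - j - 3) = j^3 + 6*j^2 + 7*j + 1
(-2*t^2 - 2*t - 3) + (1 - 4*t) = -2*t^2 - 6*t - 2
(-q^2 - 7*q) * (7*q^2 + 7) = -7*q^4 - 49*q^3 - 7*q^2 - 49*q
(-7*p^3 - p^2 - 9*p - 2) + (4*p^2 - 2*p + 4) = -7*p^3 + 3*p^2 - 11*p + 2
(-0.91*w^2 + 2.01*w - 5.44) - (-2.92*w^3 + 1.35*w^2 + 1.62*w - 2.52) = 2.92*w^3 - 2.26*w^2 + 0.39*w - 2.92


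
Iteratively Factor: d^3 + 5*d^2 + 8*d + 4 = (d + 1)*(d^2 + 4*d + 4) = (d + 1)*(d + 2)*(d + 2)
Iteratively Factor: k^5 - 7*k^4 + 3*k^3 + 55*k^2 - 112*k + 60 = (k + 3)*(k^4 - 10*k^3 + 33*k^2 - 44*k + 20) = (k - 2)*(k + 3)*(k^3 - 8*k^2 + 17*k - 10) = (k - 2)^2*(k + 3)*(k^2 - 6*k + 5) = (k - 5)*(k - 2)^2*(k + 3)*(k - 1)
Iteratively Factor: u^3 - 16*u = (u + 4)*(u^2 - 4*u) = u*(u + 4)*(u - 4)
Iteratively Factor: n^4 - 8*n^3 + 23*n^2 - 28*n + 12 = (n - 2)*(n^3 - 6*n^2 + 11*n - 6) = (n - 2)^2*(n^2 - 4*n + 3) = (n - 2)^2*(n - 1)*(n - 3)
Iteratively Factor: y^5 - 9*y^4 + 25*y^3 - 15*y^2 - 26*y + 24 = (y - 4)*(y^4 - 5*y^3 + 5*y^2 + 5*y - 6) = (y - 4)*(y - 1)*(y^3 - 4*y^2 + y + 6) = (y - 4)*(y - 1)*(y + 1)*(y^2 - 5*y + 6) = (y - 4)*(y - 2)*(y - 1)*(y + 1)*(y - 3)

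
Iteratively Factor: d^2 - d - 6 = (d - 3)*(d + 2)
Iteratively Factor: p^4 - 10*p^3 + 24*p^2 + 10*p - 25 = (p - 5)*(p^3 - 5*p^2 - p + 5) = (p - 5)*(p + 1)*(p^2 - 6*p + 5) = (p - 5)*(p - 1)*(p + 1)*(p - 5)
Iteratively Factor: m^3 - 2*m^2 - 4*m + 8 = (m + 2)*(m^2 - 4*m + 4) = (m - 2)*(m + 2)*(m - 2)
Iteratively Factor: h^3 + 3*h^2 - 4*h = (h)*(h^2 + 3*h - 4) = h*(h + 4)*(h - 1)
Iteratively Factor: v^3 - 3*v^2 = (v)*(v^2 - 3*v) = v^2*(v - 3)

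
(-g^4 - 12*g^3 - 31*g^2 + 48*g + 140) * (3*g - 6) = -3*g^5 - 30*g^4 - 21*g^3 + 330*g^2 + 132*g - 840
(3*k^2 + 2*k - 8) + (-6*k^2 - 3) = -3*k^2 + 2*k - 11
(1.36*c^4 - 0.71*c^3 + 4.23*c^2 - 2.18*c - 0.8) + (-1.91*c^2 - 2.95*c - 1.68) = 1.36*c^4 - 0.71*c^3 + 2.32*c^2 - 5.13*c - 2.48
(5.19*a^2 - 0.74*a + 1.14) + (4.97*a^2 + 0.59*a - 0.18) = 10.16*a^2 - 0.15*a + 0.96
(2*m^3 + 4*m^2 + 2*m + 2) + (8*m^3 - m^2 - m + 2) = 10*m^3 + 3*m^2 + m + 4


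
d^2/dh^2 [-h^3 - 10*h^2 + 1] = -6*h - 20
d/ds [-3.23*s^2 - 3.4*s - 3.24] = -6.46*s - 3.4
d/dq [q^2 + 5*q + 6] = 2*q + 5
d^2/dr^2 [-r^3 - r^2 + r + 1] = -6*r - 2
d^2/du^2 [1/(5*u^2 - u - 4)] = 2*(25*u^2 - 5*u - (10*u - 1)^2 - 20)/(-5*u^2 + u + 4)^3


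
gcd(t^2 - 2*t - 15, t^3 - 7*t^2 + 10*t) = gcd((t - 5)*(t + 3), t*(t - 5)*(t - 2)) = t - 5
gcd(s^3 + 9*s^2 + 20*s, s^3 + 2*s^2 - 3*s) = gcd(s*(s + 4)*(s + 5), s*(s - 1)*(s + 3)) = s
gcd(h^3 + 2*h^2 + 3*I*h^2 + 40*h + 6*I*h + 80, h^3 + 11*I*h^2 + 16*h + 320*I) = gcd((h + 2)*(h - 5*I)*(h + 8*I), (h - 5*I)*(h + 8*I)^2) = h^2 + 3*I*h + 40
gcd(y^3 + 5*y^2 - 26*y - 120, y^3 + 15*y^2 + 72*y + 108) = y + 6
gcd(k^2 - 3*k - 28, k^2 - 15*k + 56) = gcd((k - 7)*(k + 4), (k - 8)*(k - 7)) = k - 7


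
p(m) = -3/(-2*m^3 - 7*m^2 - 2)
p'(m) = -3*(6*m^2 + 14*m)/(-2*m^3 - 7*m^2 - 2)^2 = 6*m*(-3*m - 7)/(2*m^3 + 7*m^2 + 2)^2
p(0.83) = 0.38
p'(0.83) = -0.74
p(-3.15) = 0.34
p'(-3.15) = -0.58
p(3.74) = 0.01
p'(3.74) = -0.01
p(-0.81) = 0.54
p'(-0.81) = 0.73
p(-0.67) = 0.66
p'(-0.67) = 0.97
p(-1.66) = 0.25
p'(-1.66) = 0.14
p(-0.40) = 1.00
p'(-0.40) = 1.55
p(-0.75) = 0.59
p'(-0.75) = 0.82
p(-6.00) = -0.02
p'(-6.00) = -0.01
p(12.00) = 0.00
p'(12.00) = 0.00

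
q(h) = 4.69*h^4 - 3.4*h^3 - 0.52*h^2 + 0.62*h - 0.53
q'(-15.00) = -65593.78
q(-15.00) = 248779.42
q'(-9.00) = -14492.26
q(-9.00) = 33201.46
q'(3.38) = 604.98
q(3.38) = 476.46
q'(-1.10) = -35.55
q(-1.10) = 9.55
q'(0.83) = 3.46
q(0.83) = -0.09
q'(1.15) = 14.47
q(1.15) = 2.53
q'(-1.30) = -56.48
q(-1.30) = 18.65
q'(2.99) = 407.79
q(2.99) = 280.64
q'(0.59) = 0.31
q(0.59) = -0.48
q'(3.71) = 814.34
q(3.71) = 709.52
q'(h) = 18.76*h^3 - 10.2*h^2 - 1.04*h + 0.62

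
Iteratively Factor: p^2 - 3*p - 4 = (p - 4)*(p + 1)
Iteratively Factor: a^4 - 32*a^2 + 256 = (a + 4)*(a^3 - 4*a^2 - 16*a + 64) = (a - 4)*(a + 4)*(a^2 - 16) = (a - 4)*(a + 4)^2*(a - 4)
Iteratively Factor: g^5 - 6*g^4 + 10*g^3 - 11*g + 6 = (g - 2)*(g^4 - 4*g^3 + 2*g^2 + 4*g - 3) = (g - 2)*(g + 1)*(g^3 - 5*g^2 + 7*g - 3) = (g - 3)*(g - 2)*(g + 1)*(g^2 - 2*g + 1) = (g - 3)*(g - 2)*(g - 1)*(g + 1)*(g - 1)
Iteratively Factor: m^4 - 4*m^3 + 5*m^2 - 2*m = (m - 1)*(m^3 - 3*m^2 + 2*m) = (m - 1)^2*(m^2 - 2*m) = m*(m - 1)^2*(m - 2)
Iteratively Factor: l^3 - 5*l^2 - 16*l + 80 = (l - 4)*(l^2 - l - 20) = (l - 4)*(l + 4)*(l - 5)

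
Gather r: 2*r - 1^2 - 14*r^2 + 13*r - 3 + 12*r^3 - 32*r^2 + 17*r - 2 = 12*r^3 - 46*r^2 + 32*r - 6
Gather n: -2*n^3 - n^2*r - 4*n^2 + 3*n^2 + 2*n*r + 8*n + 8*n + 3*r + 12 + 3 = -2*n^3 + n^2*(-r - 1) + n*(2*r + 16) + 3*r + 15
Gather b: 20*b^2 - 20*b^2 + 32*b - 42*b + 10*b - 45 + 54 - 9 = 0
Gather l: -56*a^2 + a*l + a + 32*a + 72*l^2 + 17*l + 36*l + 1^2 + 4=-56*a^2 + 33*a + 72*l^2 + l*(a + 53) + 5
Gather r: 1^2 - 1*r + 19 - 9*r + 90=110 - 10*r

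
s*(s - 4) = s^2 - 4*s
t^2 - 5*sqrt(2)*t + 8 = (t - 4*sqrt(2))*(t - sqrt(2))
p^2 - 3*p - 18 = (p - 6)*(p + 3)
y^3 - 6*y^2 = y^2*(y - 6)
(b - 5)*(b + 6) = b^2 + b - 30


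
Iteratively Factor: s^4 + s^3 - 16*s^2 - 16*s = (s + 4)*(s^3 - 3*s^2 - 4*s) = (s + 1)*(s + 4)*(s^2 - 4*s) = (s - 4)*(s + 1)*(s + 4)*(s)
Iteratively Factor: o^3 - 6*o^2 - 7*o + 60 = (o - 5)*(o^2 - o - 12) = (o - 5)*(o - 4)*(o + 3)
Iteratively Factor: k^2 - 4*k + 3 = (k - 1)*(k - 3)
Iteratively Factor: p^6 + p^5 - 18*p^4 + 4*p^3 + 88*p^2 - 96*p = (p - 2)*(p^5 + 3*p^4 - 12*p^3 - 20*p^2 + 48*p) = (p - 2)*(p + 4)*(p^4 - p^3 - 8*p^2 + 12*p) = (p - 2)^2*(p + 4)*(p^3 + p^2 - 6*p) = (p - 2)^3*(p + 4)*(p^2 + 3*p) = p*(p - 2)^3*(p + 4)*(p + 3)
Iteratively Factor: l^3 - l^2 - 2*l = (l - 2)*(l^2 + l) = (l - 2)*(l + 1)*(l)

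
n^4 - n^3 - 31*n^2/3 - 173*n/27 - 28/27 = (n - 4)*(n + 1/3)^2*(n + 7/3)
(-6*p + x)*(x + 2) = -6*p*x - 12*p + x^2 + 2*x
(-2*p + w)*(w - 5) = -2*p*w + 10*p + w^2 - 5*w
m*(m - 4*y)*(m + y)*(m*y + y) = m^4*y - 3*m^3*y^2 + m^3*y - 4*m^2*y^3 - 3*m^2*y^2 - 4*m*y^3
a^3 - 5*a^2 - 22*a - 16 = (a - 8)*(a + 1)*(a + 2)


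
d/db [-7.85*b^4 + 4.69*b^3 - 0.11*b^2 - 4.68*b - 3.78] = -31.4*b^3 + 14.07*b^2 - 0.22*b - 4.68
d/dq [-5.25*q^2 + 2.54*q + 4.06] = 2.54 - 10.5*q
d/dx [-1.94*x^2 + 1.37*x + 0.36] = 1.37 - 3.88*x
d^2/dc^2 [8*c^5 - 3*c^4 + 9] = c^2*(160*c - 36)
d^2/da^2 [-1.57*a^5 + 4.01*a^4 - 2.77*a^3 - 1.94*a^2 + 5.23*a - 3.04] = -31.4*a^3 + 48.12*a^2 - 16.62*a - 3.88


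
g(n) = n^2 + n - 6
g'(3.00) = 7.00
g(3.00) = 6.00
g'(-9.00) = -17.00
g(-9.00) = 66.00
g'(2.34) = 5.68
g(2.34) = 1.82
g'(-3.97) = -6.94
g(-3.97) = 5.79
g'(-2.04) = -3.08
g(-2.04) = -3.88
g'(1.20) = 3.40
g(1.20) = -3.36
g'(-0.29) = 0.42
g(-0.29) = -6.21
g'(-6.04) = -11.08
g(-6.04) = 24.44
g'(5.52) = 12.04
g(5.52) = 29.99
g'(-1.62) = -2.24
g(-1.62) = -5.00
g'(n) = 2*n + 1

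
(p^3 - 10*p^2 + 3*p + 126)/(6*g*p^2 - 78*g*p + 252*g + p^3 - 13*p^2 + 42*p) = (p + 3)/(6*g + p)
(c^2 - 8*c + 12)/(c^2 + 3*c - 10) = (c - 6)/(c + 5)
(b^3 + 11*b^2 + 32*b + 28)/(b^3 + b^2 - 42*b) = (b^2 + 4*b + 4)/(b*(b - 6))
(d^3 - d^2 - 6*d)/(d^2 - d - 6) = d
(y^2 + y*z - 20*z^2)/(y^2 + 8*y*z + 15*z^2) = (y - 4*z)/(y + 3*z)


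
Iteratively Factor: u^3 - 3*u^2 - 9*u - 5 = (u + 1)*(u^2 - 4*u - 5) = (u + 1)^2*(u - 5)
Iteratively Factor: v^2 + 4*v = (v + 4)*(v)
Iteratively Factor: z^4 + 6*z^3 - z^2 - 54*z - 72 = (z + 4)*(z^3 + 2*z^2 - 9*z - 18) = (z - 3)*(z + 4)*(z^2 + 5*z + 6) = (z - 3)*(z + 3)*(z + 4)*(z + 2)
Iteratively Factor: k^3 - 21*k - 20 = (k + 1)*(k^2 - k - 20) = (k - 5)*(k + 1)*(k + 4)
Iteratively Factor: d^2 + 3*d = (d)*(d + 3)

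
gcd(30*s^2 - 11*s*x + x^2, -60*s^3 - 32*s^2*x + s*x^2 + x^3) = -6*s + x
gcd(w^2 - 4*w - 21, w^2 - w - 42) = w - 7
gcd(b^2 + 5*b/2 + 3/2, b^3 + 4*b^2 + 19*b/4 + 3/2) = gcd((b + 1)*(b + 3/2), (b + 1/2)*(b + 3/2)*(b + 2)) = b + 3/2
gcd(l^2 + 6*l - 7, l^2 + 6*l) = 1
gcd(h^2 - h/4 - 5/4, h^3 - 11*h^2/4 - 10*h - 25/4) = h + 1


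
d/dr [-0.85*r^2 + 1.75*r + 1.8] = 1.75 - 1.7*r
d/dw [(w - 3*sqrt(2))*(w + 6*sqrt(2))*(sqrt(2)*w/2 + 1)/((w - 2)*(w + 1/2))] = 2*(sqrt(2)*w^4 - 3*sqrt(2)*w^3 - 12*w^2 + 27*sqrt(2)*w^2 + 128*w - 108 + 30*sqrt(2))/(4*w^4 - 12*w^3 + w^2 + 12*w + 4)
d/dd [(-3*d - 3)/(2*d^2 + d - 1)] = 6/(4*d^2 - 4*d + 1)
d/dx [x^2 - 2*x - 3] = 2*x - 2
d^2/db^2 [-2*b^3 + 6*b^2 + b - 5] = 12 - 12*b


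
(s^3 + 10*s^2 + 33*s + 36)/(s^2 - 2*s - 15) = (s^2 + 7*s + 12)/(s - 5)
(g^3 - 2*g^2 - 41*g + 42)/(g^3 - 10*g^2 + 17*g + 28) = (g^2 + 5*g - 6)/(g^2 - 3*g - 4)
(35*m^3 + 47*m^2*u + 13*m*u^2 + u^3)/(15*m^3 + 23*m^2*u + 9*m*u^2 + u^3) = (7*m + u)/(3*m + u)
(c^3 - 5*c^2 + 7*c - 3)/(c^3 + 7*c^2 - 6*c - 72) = (c^2 - 2*c + 1)/(c^2 + 10*c + 24)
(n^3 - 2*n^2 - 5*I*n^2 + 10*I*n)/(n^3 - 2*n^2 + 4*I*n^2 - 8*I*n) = (n - 5*I)/(n + 4*I)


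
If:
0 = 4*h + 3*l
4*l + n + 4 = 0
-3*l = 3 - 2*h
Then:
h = 1/2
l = -2/3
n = -4/3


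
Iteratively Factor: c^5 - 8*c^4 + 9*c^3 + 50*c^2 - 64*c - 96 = (c - 4)*(c^4 - 4*c^3 - 7*c^2 + 22*c + 24) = (c - 4)*(c - 3)*(c^3 - c^2 - 10*c - 8) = (c - 4)^2*(c - 3)*(c^2 + 3*c + 2) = (c - 4)^2*(c - 3)*(c + 2)*(c + 1)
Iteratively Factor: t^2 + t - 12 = (t + 4)*(t - 3)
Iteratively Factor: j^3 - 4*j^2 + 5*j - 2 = (j - 1)*(j^2 - 3*j + 2) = (j - 2)*(j - 1)*(j - 1)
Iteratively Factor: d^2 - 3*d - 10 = (d + 2)*(d - 5)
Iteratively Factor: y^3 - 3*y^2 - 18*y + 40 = (y + 4)*(y^2 - 7*y + 10) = (y - 2)*(y + 4)*(y - 5)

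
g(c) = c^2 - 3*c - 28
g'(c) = 2*c - 3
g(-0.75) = -25.19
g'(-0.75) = -4.50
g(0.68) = -29.58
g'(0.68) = -1.64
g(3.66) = -25.58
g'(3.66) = 4.32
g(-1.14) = -23.28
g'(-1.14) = -5.28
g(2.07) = -29.93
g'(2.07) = 1.14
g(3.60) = -25.84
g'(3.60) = 4.20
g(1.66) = -30.22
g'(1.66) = 0.32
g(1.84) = -30.13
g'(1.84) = 0.68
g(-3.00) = -10.00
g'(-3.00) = -9.00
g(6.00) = -10.00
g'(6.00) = 9.00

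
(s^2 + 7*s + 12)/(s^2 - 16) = (s + 3)/(s - 4)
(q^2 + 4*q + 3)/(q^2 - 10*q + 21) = (q^2 + 4*q + 3)/(q^2 - 10*q + 21)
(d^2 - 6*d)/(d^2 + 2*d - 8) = d*(d - 6)/(d^2 + 2*d - 8)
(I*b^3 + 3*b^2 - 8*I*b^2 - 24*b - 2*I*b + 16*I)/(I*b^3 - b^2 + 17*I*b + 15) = (b^2 - 2*b*(4 + I) + 16*I)/(b^2 + 2*I*b + 15)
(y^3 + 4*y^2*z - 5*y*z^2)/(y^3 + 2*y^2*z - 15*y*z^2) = (y - z)/(y - 3*z)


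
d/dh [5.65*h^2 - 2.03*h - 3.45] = 11.3*h - 2.03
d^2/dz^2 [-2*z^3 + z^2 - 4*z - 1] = 2 - 12*z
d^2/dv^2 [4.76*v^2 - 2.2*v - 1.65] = 9.52000000000000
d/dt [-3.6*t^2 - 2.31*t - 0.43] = -7.2*t - 2.31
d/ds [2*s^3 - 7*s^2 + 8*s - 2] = 6*s^2 - 14*s + 8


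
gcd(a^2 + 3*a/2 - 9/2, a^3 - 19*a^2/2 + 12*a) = a - 3/2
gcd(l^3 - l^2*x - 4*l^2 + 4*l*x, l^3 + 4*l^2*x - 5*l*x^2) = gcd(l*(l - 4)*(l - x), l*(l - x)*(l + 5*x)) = -l^2 + l*x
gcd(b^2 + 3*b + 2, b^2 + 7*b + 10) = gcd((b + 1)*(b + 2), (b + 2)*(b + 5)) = b + 2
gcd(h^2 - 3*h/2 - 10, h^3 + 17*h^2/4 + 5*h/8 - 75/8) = h + 5/2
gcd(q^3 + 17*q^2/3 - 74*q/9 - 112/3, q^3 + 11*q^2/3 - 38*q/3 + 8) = q + 6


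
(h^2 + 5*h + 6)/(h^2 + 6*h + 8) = (h + 3)/(h + 4)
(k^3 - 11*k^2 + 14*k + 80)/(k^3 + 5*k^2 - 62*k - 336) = (k^2 - 3*k - 10)/(k^2 + 13*k + 42)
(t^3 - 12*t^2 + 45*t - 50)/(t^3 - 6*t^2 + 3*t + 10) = (t - 5)/(t + 1)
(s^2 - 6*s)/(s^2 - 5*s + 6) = s*(s - 6)/(s^2 - 5*s + 6)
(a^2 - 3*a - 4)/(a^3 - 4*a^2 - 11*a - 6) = (a - 4)/(a^2 - 5*a - 6)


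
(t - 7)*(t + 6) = t^2 - t - 42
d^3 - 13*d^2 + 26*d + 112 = (d - 8)*(d - 7)*(d + 2)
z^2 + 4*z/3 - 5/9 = (z - 1/3)*(z + 5/3)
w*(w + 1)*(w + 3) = w^3 + 4*w^2 + 3*w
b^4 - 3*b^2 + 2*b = b*(b - 1)^2*(b + 2)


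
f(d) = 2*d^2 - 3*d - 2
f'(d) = 4*d - 3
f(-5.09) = 65.09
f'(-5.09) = -23.36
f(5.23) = 37.02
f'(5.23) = 17.92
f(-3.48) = 32.66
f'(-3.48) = -16.92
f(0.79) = -3.12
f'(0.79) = 0.16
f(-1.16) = 4.17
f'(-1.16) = -7.64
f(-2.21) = 14.40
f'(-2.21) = -11.84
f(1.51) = -1.97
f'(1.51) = 3.04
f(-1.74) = 9.28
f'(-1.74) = -9.96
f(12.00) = 250.00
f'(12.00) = 45.00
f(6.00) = 52.00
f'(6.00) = 21.00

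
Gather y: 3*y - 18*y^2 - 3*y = -18*y^2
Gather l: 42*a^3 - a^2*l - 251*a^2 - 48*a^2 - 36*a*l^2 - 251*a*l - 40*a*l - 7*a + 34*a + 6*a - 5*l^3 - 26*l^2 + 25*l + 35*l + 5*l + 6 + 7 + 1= 42*a^3 - 299*a^2 + 33*a - 5*l^3 + l^2*(-36*a - 26) + l*(-a^2 - 291*a + 65) + 14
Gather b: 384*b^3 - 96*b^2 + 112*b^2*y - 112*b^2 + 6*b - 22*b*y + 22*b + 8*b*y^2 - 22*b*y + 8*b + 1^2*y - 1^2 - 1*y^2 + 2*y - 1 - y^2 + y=384*b^3 + b^2*(112*y - 208) + b*(8*y^2 - 44*y + 36) - 2*y^2 + 4*y - 2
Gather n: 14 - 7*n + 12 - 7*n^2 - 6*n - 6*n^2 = -13*n^2 - 13*n + 26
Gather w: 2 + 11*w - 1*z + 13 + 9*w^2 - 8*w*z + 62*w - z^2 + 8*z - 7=9*w^2 + w*(73 - 8*z) - z^2 + 7*z + 8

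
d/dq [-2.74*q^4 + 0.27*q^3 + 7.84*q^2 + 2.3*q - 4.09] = -10.96*q^3 + 0.81*q^2 + 15.68*q + 2.3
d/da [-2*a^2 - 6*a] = -4*a - 6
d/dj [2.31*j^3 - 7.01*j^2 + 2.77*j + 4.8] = 6.93*j^2 - 14.02*j + 2.77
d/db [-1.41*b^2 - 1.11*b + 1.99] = -2.82*b - 1.11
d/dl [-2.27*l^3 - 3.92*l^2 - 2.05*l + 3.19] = -6.81*l^2 - 7.84*l - 2.05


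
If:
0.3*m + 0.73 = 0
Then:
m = -2.43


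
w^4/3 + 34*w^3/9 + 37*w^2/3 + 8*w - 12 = (w/3 + 1)*(w - 2/3)*(w + 3)*(w + 6)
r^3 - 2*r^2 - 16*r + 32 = (r - 4)*(r - 2)*(r + 4)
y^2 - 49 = (y - 7)*(y + 7)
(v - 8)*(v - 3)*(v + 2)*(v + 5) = v^4 - 4*v^3 - 43*v^2 + 58*v + 240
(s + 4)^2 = s^2 + 8*s + 16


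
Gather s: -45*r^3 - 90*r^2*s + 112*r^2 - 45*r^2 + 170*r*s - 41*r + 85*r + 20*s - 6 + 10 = -45*r^3 + 67*r^2 + 44*r + s*(-90*r^2 + 170*r + 20) + 4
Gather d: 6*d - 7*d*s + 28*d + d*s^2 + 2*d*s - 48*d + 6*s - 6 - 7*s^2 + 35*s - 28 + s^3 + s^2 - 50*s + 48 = d*(s^2 - 5*s - 14) + s^3 - 6*s^2 - 9*s + 14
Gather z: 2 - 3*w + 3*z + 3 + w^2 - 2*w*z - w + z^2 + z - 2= w^2 - 4*w + z^2 + z*(4 - 2*w) + 3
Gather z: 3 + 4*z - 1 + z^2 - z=z^2 + 3*z + 2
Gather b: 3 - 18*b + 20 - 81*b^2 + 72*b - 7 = -81*b^2 + 54*b + 16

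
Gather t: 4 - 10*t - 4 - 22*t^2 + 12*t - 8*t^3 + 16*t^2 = -8*t^3 - 6*t^2 + 2*t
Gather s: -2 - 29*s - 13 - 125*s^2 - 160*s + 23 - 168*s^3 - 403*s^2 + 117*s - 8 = -168*s^3 - 528*s^2 - 72*s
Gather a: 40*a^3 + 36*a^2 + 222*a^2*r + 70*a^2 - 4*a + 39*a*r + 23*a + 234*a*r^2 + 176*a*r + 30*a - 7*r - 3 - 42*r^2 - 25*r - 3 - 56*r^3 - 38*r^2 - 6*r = 40*a^3 + a^2*(222*r + 106) + a*(234*r^2 + 215*r + 49) - 56*r^3 - 80*r^2 - 38*r - 6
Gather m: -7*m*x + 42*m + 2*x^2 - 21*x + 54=m*(42 - 7*x) + 2*x^2 - 21*x + 54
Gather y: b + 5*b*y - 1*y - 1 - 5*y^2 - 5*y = b - 5*y^2 + y*(5*b - 6) - 1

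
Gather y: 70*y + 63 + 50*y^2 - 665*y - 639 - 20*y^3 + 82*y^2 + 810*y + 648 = -20*y^3 + 132*y^2 + 215*y + 72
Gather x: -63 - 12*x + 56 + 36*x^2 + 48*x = 36*x^2 + 36*x - 7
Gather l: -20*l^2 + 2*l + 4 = -20*l^2 + 2*l + 4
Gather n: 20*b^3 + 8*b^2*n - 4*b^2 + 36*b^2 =20*b^3 + 8*b^2*n + 32*b^2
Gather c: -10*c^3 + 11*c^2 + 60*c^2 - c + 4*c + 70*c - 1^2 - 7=-10*c^3 + 71*c^2 + 73*c - 8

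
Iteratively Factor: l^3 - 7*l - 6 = (l + 1)*(l^2 - l - 6) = (l - 3)*(l + 1)*(l + 2)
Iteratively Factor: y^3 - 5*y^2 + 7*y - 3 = (y - 1)*(y^2 - 4*y + 3) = (y - 1)^2*(y - 3)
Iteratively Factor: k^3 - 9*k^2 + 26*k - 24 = (k - 4)*(k^2 - 5*k + 6) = (k - 4)*(k - 3)*(k - 2)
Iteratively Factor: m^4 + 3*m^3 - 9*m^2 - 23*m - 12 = (m + 1)*(m^3 + 2*m^2 - 11*m - 12) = (m + 1)^2*(m^2 + m - 12) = (m - 3)*(m + 1)^2*(m + 4)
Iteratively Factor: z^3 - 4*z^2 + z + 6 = (z + 1)*(z^2 - 5*z + 6) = (z - 3)*(z + 1)*(z - 2)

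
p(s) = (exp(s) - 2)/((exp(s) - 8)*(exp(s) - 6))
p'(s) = exp(s)/((exp(s) - 8)*(exp(s) - 6)) - (exp(s) - 2)*exp(s)/((exp(s) - 8)*(exp(s) - 6)^2) - (exp(s) - 2)*exp(s)/((exp(s) - 8)^2*(exp(s) - 6)) = (-exp(2*s) + 4*exp(s) + 20)*exp(s)/(exp(4*s) - 28*exp(3*s) + 292*exp(2*s) - 1344*exp(s) + 2304)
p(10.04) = 0.00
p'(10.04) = -0.00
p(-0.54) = -0.04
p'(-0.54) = 0.01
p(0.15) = -0.03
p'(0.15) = 0.02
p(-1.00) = -0.04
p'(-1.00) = 0.00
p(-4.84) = -0.04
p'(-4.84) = 0.00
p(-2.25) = -0.04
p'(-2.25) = 0.00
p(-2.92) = -0.04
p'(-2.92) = 0.00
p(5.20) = 0.01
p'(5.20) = -0.01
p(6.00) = 0.00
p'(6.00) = 0.00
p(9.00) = 0.00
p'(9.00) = 0.00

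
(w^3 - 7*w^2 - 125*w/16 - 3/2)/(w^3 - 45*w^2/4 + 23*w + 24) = (w + 1/4)/(w - 4)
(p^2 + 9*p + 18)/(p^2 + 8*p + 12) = (p + 3)/(p + 2)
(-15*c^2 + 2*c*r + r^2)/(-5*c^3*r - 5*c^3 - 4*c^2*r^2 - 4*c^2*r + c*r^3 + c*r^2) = (15*c^2 - 2*c*r - r^2)/(c*(5*c^2*r + 5*c^2 + 4*c*r^2 + 4*c*r - r^3 - r^2))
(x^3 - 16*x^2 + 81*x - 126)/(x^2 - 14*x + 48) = (x^2 - 10*x + 21)/(x - 8)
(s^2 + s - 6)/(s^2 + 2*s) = (s^2 + s - 6)/(s*(s + 2))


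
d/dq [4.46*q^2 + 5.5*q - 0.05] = 8.92*q + 5.5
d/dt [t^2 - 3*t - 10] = 2*t - 3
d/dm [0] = 0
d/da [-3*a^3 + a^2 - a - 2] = -9*a^2 + 2*a - 1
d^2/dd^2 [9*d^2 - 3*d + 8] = 18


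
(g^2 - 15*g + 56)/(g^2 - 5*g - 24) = (g - 7)/(g + 3)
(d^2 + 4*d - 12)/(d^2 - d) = (d^2 + 4*d - 12)/(d*(d - 1))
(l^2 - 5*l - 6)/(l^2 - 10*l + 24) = (l + 1)/(l - 4)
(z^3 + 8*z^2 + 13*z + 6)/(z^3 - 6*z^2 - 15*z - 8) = (z + 6)/(z - 8)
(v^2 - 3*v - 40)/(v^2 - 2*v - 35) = (v - 8)/(v - 7)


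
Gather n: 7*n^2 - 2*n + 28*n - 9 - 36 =7*n^2 + 26*n - 45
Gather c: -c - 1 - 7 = -c - 8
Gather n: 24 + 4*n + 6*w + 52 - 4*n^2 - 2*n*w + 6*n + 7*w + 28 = -4*n^2 + n*(10 - 2*w) + 13*w + 104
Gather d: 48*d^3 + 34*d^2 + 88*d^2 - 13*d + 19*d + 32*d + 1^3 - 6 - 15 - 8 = 48*d^3 + 122*d^2 + 38*d - 28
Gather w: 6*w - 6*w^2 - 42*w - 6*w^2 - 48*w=-12*w^2 - 84*w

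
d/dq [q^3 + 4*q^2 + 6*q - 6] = 3*q^2 + 8*q + 6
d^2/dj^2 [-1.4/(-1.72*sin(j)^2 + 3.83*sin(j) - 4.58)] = (-16.56704*sin(j)^4 + 27.66792*sin(j)^3 + 48.42866*sin(j)^2 - 79.8938*sin(j) + 19.01564)/(1.72*sin(j)^2 - 3.83*sin(j) + 4.58)^3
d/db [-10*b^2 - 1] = -20*b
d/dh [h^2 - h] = 2*h - 1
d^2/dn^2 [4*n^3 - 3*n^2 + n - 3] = 24*n - 6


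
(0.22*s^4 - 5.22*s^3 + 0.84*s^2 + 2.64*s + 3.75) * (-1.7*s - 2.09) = -0.374*s^5 + 8.4142*s^4 + 9.4818*s^3 - 6.2436*s^2 - 11.8926*s - 7.8375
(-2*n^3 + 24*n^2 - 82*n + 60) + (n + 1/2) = -2*n^3 + 24*n^2 - 81*n + 121/2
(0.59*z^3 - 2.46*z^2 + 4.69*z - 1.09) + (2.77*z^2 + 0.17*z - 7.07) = 0.59*z^3 + 0.31*z^2 + 4.86*z - 8.16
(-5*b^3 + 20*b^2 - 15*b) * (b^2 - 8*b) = -5*b^5 + 60*b^4 - 175*b^3 + 120*b^2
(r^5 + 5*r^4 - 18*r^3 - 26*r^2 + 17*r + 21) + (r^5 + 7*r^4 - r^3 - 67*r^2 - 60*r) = 2*r^5 + 12*r^4 - 19*r^3 - 93*r^2 - 43*r + 21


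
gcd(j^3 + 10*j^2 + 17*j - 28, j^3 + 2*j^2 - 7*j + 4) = j^2 + 3*j - 4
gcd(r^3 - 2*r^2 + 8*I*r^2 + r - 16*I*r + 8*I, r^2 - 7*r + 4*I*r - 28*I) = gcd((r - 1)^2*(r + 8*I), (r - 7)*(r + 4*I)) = 1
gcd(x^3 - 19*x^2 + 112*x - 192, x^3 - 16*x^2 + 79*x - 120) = x^2 - 11*x + 24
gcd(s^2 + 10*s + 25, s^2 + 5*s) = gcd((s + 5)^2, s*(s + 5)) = s + 5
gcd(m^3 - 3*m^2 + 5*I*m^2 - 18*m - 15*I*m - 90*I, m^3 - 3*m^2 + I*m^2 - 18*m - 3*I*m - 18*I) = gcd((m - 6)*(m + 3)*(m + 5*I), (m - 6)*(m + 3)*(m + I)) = m^2 - 3*m - 18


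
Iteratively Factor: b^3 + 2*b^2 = (b)*(b^2 + 2*b) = b^2*(b + 2)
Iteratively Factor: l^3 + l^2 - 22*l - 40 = (l + 2)*(l^2 - l - 20) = (l + 2)*(l + 4)*(l - 5)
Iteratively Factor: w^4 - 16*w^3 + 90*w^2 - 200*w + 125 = (w - 5)*(w^3 - 11*w^2 + 35*w - 25) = (w - 5)^2*(w^2 - 6*w + 5) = (w - 5)^2*(w - 1)*(w - 5)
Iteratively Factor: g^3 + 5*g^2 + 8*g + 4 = (g + 1)*(g^2 + 4*g + 4) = (g + 1)*(g + 2)*(g + 2)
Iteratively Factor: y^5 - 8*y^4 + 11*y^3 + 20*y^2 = (y + 1)*(y^4 - 9*y^3 + 20*y^2) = y*(y + 1)*(y^3 - 9*y^2 + 20*y) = y*(y - 5)*(y + 1)*(y^2 - 4*y) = y^2*(y - 5)*(y + 1)*(y - 4)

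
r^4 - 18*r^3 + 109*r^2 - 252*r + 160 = (r - 8)*(r - 5)*(r - 4)*(r - 1)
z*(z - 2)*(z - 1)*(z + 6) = z^4 + 3*z^3 - 16*z^2 + 12*z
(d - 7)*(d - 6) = d^2 - 13*d + 42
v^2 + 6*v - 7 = (v - 1)*(v + 7)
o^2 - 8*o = o*(o - 8)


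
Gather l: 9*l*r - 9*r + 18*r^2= 9*l*r + 18*r^2 - 9*r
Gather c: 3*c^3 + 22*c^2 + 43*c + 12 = 3*c^3 + 22*c^2 + 43*c + 12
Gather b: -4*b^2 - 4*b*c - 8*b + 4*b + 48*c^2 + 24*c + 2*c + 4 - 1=-4*b^2 + b*(-4*c - 4) + 48*c^2 + 26*c + 3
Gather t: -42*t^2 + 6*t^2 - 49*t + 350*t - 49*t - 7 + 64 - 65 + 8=-36*t^2 + 252*t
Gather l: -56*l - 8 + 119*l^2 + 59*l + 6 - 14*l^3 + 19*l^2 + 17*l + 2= -14*l^3 + 138*l^2 + 20*l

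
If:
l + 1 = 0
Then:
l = -1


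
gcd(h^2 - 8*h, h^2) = h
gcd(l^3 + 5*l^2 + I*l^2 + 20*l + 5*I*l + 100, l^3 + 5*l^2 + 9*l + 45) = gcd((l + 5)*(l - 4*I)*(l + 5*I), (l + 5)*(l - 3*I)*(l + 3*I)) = l + 5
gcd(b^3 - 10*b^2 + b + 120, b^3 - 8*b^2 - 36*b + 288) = b - 8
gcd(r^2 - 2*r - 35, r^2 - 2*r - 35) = r^2 - 2*r - 35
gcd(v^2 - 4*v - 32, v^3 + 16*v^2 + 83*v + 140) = v + 4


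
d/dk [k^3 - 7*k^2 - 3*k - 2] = 3*k^2 - 14*k - 3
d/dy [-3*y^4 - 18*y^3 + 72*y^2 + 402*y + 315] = -12*y^3 - 54*y^2 + 144*y + 402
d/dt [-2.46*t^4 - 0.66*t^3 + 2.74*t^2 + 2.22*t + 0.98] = -9.84*t^3 - 1.98*t^2 + 5.48*t + 2.22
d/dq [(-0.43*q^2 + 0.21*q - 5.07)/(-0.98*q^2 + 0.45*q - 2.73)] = (0.0123*q^2 - 7.5894*q + 1.7082)/(0.9604*q^4 - 0.882*q^3 + 5.5533*q^2 - 2.457*q + 7.4529)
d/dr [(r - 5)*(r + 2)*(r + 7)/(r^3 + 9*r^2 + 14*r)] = 5/r^2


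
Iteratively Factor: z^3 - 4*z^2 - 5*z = (z + 1)*(z^2 - 5*z) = (z - 5)*(z + 1)*(z)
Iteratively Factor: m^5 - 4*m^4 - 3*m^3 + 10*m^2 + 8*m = (m + 1)*(m^4 - 5*m^3 + 2*m^2 + 8*m) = (m - 2)*(m + 1)*(m^3 - 3*m^2 - 4*m) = (m - 2)*(m + 1)^2*(m^2 - 4*m) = (m - 4)*(m - 2)*(m + 1)^2*(m)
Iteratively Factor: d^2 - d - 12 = (d - 4)*(d + 3)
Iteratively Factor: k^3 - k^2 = (k - 1)*(k^2) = k*(k - 1)*(k)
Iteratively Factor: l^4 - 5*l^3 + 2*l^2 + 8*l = (l - 2)*(l^3 - 3*l^2 - 4*l) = (l - 2)*(l + 1)*(l^2 - 4*l) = (l - 4)*(l - 2)*(l + 1)*(l)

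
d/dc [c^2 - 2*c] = 2*c - 2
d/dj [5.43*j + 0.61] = 5.43000000000000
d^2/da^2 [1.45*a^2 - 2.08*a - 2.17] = 2.90000000000000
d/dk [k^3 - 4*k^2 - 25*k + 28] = 3*k^2 - 8*k - 25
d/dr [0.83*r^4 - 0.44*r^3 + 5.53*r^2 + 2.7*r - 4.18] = 3.32*r^3 - 1.32*r^2 + 11.06*r + 2.7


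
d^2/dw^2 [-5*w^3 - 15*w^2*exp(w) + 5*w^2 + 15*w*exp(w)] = -15*w^2*exp(w) - 45*w*exp(w) - 30*w + 10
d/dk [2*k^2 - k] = 4*k - 1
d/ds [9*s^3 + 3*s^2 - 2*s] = 27*s^2 + 6*s - 2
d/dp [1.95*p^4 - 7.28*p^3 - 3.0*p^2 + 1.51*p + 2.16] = 7.8*p^3 - 21.84*p^2 - 6.0*p + 1.51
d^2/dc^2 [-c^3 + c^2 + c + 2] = 2 - 6*c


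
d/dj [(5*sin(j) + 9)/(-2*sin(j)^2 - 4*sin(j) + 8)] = (5*sin(j)^2 + 18*sin(j) + 38)*cos(j)/(2*(sin(j)^2 + 2*sin(j) - 4)^2)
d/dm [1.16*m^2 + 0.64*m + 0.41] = 2.32*m + 0.64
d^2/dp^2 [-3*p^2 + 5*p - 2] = -6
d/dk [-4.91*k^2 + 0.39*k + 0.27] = 0.39 - 9.82*k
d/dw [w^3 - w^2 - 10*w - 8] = 3*w^2 - 2*w - 10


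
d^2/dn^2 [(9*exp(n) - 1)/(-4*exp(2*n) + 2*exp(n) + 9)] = (-144*exp(4*n) - 8*exp(3*n) - 1968*exp(2*n) + 310*exp(n) - 747)*exp(n)/(64*exp(6*n) - 96*exp(5*n) - 384*exp(4*n) + 424*exp(3*n) + 864*exp(2*n) - 486*exp(n) - 729)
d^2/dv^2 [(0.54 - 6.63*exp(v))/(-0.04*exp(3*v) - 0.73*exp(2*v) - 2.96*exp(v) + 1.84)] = (0.042432*exp(6*v) + 0.573012*exp(5*v) + 0.219710999999997*exp(4*v) - 9.26145600000001*exp(3*v) + 49.574304*exp(2*v) + 28.477056*exp(v) + 19.505472)*exp(v)/(6.4e-5*exp(9*v) + 0.003504*exp(8*v) + 0.078156*exp(7*v) + 0.898777*exp(6*v) + 5.461176*exp(5*v) + 14.93916*exp(4*v) + 2.485376*exp(3*v) - 40.949568*exp(2*v) + 30.064128*exp(v) - 6.229504)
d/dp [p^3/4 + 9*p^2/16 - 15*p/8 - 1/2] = 3*p^2/4 + 9*p/8 - 15/8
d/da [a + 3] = 1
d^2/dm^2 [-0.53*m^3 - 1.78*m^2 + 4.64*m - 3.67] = -3.18*m - 3.56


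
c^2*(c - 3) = c^3 - 3*c^2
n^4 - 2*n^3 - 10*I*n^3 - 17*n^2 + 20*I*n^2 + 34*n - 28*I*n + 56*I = (n - 2)*(n - 7*I)*(n - 4*I)*(n + I)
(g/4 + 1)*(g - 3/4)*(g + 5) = g^3/4 + 33*g^2/16 + 53*g/16 - 15/4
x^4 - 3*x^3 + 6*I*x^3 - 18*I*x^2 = x^2*(x - 3)*(x + 6*I)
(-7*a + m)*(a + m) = -7*a^2 - 6*a*m + m^2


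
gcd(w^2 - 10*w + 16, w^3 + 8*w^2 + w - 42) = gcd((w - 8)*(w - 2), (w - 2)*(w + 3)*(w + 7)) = w - 2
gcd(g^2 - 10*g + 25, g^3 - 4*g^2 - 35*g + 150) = g^2 - 10*g + 25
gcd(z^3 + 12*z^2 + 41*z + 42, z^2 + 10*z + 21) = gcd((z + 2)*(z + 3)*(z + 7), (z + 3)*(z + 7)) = z^2 + 10*z + 21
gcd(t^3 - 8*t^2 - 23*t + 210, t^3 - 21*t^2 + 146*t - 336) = t^2 - 13*t + 42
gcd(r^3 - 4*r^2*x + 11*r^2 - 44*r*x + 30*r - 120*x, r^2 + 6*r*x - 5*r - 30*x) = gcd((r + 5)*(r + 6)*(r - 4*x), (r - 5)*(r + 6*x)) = 1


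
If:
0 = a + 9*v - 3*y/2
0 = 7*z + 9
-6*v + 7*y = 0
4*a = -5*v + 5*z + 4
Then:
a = -918/1267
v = 17/181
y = 102/1267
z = -9/7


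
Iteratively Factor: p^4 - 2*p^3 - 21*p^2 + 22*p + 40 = (p - 2)*(p^3 - 21*p - 20) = (p - 2)*(p + 1)*(p^2 - p - 20) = (p - 2)*(p + 1)*(p + 4)*(p - 5)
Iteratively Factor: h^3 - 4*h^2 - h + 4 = (h - 1)*(h^2 - 3*h - 4) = (h - 1)*(h + 1)*(h - 4)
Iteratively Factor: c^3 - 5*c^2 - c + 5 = (c - 5)*(c^2 - 1) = (c - 5)*(c - 1)*(c + 1)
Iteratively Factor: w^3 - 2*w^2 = (w - 2)*(w^2) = w*(w - 2)*(w)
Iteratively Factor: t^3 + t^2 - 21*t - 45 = (t + 3)*(t^2 - 2*t - 15) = (t + 3)^2*(t - 5)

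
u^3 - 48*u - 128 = (u - 8)*(u + 4)^2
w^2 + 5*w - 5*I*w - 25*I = (w + 5)*(w - 5*I)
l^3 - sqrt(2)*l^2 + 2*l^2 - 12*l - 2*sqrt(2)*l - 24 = (l + 2)*(l - 3*sqrt(2))*(l + 2*sqrt(2))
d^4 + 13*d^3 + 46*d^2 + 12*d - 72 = (d - 1)*(d + 2)*(d + 6)^2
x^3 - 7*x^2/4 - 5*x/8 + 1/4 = (x - 2)*(x - 1/4)*(x + 1/2)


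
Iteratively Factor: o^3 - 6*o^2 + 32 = (o - 4)*(o^2 - 2*o - 8) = (o - 4)*(o + 2)*(o - 4)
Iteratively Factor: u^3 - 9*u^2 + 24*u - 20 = (u - 2)*(u^2 - 7*u + 10) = (u - 2)^2*(u - 5)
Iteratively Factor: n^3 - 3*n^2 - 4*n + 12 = (n + 2)*(n^2 - 5*n + 6) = (n - 2)*(n + 2)*(n - 3)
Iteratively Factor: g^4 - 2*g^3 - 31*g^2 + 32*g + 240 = (g + 4)*(g^3 - 6*g^2 - 7*g + 60) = (g - 4)*(g + 4)*(g^2 - 2*g - 15) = (g - 5)*(g - 4)*(g + 4)*(g + 3)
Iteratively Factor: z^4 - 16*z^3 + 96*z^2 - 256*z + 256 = (z - 4)*(z^3 - 12*z^2 + 48*z - 64) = (z - 4)^2*(z^2 - 8*z + 16) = (z - 4)^3*(z - 4)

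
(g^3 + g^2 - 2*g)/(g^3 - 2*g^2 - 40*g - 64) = g*(g - 1)/(g^2 - 4*g - 32)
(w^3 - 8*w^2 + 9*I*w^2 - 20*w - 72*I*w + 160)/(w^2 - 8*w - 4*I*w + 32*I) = (w^2 + 9*I*w - 20)/(w - 4*I)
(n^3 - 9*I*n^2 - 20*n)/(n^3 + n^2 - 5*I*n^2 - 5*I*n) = (n - 4*I)/(n + 1)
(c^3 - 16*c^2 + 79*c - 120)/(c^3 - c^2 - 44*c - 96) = (c^2 - 8*c + 15)/(c^2 + 7*c + 12)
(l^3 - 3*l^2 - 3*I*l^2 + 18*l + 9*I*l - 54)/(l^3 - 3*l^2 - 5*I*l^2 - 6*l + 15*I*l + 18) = (l^2 - 3*I*l + 18)/(l^2 - 5*I*l - 6)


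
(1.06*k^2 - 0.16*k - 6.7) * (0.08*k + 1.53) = 0.0848*k^3 + 1.609*k^2 - 0.7808*k - 10.251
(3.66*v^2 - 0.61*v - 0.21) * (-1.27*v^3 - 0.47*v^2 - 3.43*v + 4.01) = -4.6482*v^5 - 0.9455*v^4 - 12.0004*v^3 + 16.8676*v^2 - 1.7258*v - 0.8421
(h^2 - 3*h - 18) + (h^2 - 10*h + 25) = 2*h^2 - 13*h + 7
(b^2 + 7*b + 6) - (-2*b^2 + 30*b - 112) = 3*b^2 - 23*b + 118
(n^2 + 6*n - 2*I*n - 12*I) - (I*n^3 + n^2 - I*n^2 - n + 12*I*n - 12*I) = -I*n^3 + I*n^2 + 7*n - 14*I*n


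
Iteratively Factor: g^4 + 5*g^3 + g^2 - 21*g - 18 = (g + 3)*(g^3 + 2*g^2 - 5*g - 6) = (g - 2)*(g + 3)*(g^2 + 4*g + 3) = (g - 2)*(g + 1)*(g + 3)*(g + 3)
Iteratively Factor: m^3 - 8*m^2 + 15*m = (m)*(m^2 - 8*m + 15) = m*(m - 5)*(m - 3)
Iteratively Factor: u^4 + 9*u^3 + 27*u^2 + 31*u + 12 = (u + 3)*(u^3 + 6*u^2 + 9*u + 4) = (u + 1)*(u + 3)*(u^2 + 5*u + 4) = (u + 1)^2*(u + 3)*(u + 4)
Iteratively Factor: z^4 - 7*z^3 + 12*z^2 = (z - 4)*(z^3 - 3*z^2) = (z - 4)*(z - 3)*(z^2) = z*(z - 4)*(z - 3)*(z)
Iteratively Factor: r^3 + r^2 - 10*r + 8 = (r + 4)*(r^2 - 3*r + 2) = (r - 1)*(r + 4)*(r - 2)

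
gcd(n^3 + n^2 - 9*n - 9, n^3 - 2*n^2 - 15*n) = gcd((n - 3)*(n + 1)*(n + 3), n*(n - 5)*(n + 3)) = n + 3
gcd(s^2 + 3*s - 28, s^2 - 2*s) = 1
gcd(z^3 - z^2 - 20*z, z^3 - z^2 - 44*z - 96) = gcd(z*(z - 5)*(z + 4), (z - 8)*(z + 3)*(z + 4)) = z + 4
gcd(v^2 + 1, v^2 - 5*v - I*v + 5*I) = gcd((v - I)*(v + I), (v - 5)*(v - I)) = v - I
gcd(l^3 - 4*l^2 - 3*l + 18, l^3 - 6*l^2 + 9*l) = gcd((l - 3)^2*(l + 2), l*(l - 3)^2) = l^2 - 6*l + 9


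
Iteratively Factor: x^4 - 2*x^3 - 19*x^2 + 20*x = (x + 4)*(x^3 - 6*x^2 + 5*x) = (x - 5)*(x + 4)*(x^2 - x) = (x - 5)*(x - 1)*(x + 4)*(x)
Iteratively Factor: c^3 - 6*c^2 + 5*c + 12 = (c + 1)*(c^2 - 7*c + 12) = (c - 3)*(c + 1)*(c - 4)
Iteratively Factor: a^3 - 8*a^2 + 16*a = (a - 4)*(a^2 - 4*a) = a*(a - 4)*(a - 4)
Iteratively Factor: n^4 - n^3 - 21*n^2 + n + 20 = (n + 1)*(n^3 - 2*n^2 - 19*n + 20) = (n - 1)*(n + 1)*(n^2 - n - 20) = (n - 5)*(n - 1)*(n + 1)*(n + 4)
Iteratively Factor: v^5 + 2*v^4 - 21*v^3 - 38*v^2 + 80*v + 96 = (v - 2)*(v^4 + 4*v^3 - 13*v^2 - 64*v - 48) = (v - 2)*(v + 4)*(v^3 - 13*v - 12) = (v - 2)*(v + 1)*(v + 4)*(v^2 - v - 12) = (v - 4)*(v - 2)*(v + 1)*(v + 4)*(v + 3)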